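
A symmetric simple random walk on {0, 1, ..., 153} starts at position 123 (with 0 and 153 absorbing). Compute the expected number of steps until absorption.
E[τ | X_0 = 123] = 3690

Let v_k = E[τ | X_0 = k]. Boundary: v_0 = v_153 = 0. Recurrence: v_k = 1 + (v_{k-1} + v_{k+1})/2 for 1 ≤ k ≤ 152. The particular solution to v_k − (v_{k-1} + v_{k+1})/2 = 1 is v_k = −k^2. Adding homogeneous solution A + B k and matching boundaries gives v_k = k (153 − k). Substituting k = 123: v_123 = 123 · 30 = 3690.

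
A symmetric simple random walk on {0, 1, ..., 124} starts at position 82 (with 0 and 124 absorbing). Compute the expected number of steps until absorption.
E[τ | X_0 = 82] = 3444

Let v_k = E[τ | X_0 = k]. Boundary: v_0 = v_124 = 0. Recurrence: v_k = 1 + (v_{k-1} + v_{k+1})/2 for 1 ≤ k ≤ 123. The particular solution to v_k − (v_{k-1} + v_{k+1})/2 = 1 is v_k = −k^2. Adding homogeneous solution A + B k and matching boundaries gives v_k = k (124 − k). Substituting k = 82: v_82 = 82 · 42 = 3444.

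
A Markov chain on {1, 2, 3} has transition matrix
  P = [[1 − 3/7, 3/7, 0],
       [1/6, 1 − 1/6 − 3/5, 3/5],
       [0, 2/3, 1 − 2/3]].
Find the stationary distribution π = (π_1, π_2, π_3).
π = (35/206, 45/103, 81/206)

This is a birth-death chain on three states, which satisfies detailed balance: π_1 · P_{12} = π_2 · P_{21} and π_2 · P_{23} = π_3 · P_{32}.
From π_1 · 3/7 = π_2 · 1/6: π_2/π_1 = (3/7)/(1/6) = 18/7.
From π_2 · 3/5 = π_3 · 2/3: π_3/π_2 = (3/5)/(2/3) = 9/10.
Take π_1 proportional to 1; then unnormalized π = (1, 18/7, 81/35). Normalize by dividing by the sum 206/35:
  π = (35/206, 45/103, 81/206).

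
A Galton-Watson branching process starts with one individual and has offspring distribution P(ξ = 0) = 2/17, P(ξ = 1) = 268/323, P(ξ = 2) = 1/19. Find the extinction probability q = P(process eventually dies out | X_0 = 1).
q = 1

Mean offspring μ = 0·2/17 + 1·268/323 + 2·1/19 = 302/323 ≤ 1. For μ ≤ 1 with offspring not concentrated at 1, the Galton-Watson process goes extinct almost surely, so q = 1.
(Algebraic check: The pgf is f(s) = 2/17 + 268/323·s + 1/19·s². The extinction probability q is the smallest fixed point of f in [0, 1]. Setting s = f(s):
  1/19·s² + (268/323 − 1)·s + 2/17 = 0
  1/19·s² − (2/17 + 1/19)·s + 2/17 = 0
which factors as (s − 1)·(1/19·s − 2/17) = 0, giving roots s = 1 and s = (2/17)/(1/19) = 38/17. Since 38/17 ≥ 1, the smallest root in [0, 1] is s = 1.)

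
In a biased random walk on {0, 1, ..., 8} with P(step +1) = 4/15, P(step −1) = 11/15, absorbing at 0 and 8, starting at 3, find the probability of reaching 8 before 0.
P(hit 8 before 0) = (1 − (11/4)^3) / (1 − (11/4)^8) = 185344/30613335

Let u_k denote P(reach 8 before 0 | start at k). Boundary: u_0 = 0, u_8 = 1. Recurrence: u_k = 4/15·u_{k+1} + 11/15·u_{k-1} for 1 ≤ k ≤ 7. Try u_k = A + B·r^k with r = q/p = (11/15)/(4/15) = 11/4. Substitution satisfies the recurrence; boundary conditions give:
  u_k = (1 − r^k) / (1 − r^N) = (1 − (11/4)^3) / (1 − (11/4)^8) = 185344/30613335.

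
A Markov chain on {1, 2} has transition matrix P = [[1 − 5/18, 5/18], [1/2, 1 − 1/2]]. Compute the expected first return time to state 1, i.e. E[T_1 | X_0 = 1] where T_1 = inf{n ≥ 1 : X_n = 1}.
E[T_1 | X_0 = 1] = 1/π_1 = 14/9

For an irreducible recurrent Markov chain with stationary distribution π, E[T_i | X_0 = i] = 1/π_i (Kac's formula). Here π_1 = (1/2)/(5/18 + 1/2) = (1/2)/(7/9) = 9/14, so E[T_1 | X_0 = 1] = 1/π_1 = (5/18 + 1/2)/(1/2) = (7/9)/(1/2) = 14/9.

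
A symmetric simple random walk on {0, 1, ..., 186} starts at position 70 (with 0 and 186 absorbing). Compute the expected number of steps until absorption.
E[τ | X_0 = 70] = 8120

Let v_k = E[τ | X_0 = k]. Boundary: v_0 = v_186 = 0. Recurrence: v_k = 1 + (v_{k-1} + v_{k+1})/2 for 1 ≤ k ≤ 185. The particular solution to v_k − (v_{k-1} + v_{k+1})/2 = 1 is v_k = −k^2. Adding homogeneous solution A + B k and matching boundaries gives v_k = k (186 − k). Substituting k = 70: v_70 = 70 · 116 = 8120.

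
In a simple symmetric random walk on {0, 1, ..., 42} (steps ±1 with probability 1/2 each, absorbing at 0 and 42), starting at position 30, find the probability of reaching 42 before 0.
P(hit 42 before 0) = 30/42 = 5/7

Let u_k = P(hit 42 before 0 | start at k). Then u_0 = 0, u_42 = 1, and u_k = u_{k-1}/2 + u_{k+1}/2 for 1 ≤ k ≤ 41. This harmonic recurrence is solved by u_k = k/42, giving u_30 = 30/42 = 5/7.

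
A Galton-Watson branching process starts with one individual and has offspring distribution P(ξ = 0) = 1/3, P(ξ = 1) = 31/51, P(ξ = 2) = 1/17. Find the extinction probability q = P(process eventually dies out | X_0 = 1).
q = 1

Mean offspring μ = 0·1/3 + 1·31/51 + 2·1/17 = 37/51 ≤ 1. For μ ≤ 1 with offspring not concentrated at 1, the Galton-Watson process goes extinct almost surely, so q = 1.
(Algebraic check: The pgf is f(s) = 1/3 + 31/51·s + 1/17·s². The extinction probability q is the smallest fixed point of f in [0, 1]. Setting s = f(s):
  1/17·s² + (31/51 − 1)·s + 1/3 = 0
  1/17·s² − (1/3 + 1/17)·s + 1/3 = 0
which factors as (s − 1)·(1/17·s − 1/3) = 0, giving roots s = 1 and s = (1/3)/(1/17) = 17/3. Since 17/3 ≥ 1, the smallest root in [0, 1] is s = 1.)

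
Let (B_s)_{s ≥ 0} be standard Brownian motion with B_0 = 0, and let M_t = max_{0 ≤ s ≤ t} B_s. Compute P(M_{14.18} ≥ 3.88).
P(M_{14.18} ≥ 3.88) = 2·P(B_{14.18} ≥ 3.88) = 2(1 − Φ(3.88/√14.18)) ≈ 0.3028

By the reflection principle for Brownian motion, P(M_t ≥ a) = 2 · P(B_t ≥ a) for a ≥ 0. Since B_t ~ N(0, t), P(B_t ≥ 3.88) = 1 − Φ(3.88/√t) = 1 − Φ(3.88/√14.18) = 1 − Φ(1.0304). So
  P(M_{14.18} ≥ 3.88) = 2(1 − Φ(1.0304)) ≈ 0.3028.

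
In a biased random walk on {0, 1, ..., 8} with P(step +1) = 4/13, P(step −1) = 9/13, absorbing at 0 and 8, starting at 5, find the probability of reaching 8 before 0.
P(hit 8 before 0) = (1 − (9/4)^5) / (1 − (9/4)^8) = 742720/8596237

Let u_k denote P(reach 8 before 0 | start at k). Boundary: u_0 = 0, u_8 = 1. Recurrence: u_k = 4/13·u_{k+1} + 9/13·u_{k-1} for 1 ≤ k ≤ 7. Try u_k = A + B·r^k with r = q/p = (9/13)/(4/13) = 9/4. Substitution satisfies the recurrence; boundary conditions give:
  u_k = (1 − r^k) / (1 − r^N) = (1 − (9/4)^5) / (1 − (9/4)^8) = 742720/8596237.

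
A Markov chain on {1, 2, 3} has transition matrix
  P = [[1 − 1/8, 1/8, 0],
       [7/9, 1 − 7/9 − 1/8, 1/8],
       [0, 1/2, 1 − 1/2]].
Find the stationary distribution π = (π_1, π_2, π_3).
π = (224/269, 36/269, 9/269)

This is a birth-death chain on three states, which satisfies detailed balance: π_1 · P_{12} = π_2 · P_{21} and π_2 · P_{23} = π_3 · P_{32}.
From π_1 · 1/8 = π_2 · 7/9: π_2/π_1 = (1/8)/(7/9) = 9/56.
From π_2 · 1/8 = π_3 · 1/2: π_3/π_2 = (1/8)/(1/2) = 1/4.
Take π_1 proportional to 1; then unnormalized π = (1, 9/56, 9/224). Normalize by dividing by the sum 269/224:
  π = (224/269, 36/269, 9/269).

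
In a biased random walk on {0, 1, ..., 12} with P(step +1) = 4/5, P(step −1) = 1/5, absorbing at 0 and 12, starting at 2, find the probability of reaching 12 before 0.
P(hit 12 before 0) = (1 − (1/4)^2) / (1 − (1/4)^12) = 1048576/1118481

Let u_k denote P(reach 12 before 0 | start at k). Boundary: u_0 = 0, u_12 = 1. Recurrence: u_k = 4/5·u_{k+1} + 1/5·u_{k-1} for 1 ≤ k ≤ 11. Try u_k = A + B·r^k with r = q/p = (1/5)/(4/5) = 1/4. Substitution satisfies the recurrence; boundary conditions give:
  u_k = (1 − r^k) / (1 − r^N) = (1 − (1/4)^2) / (1 − (1/4)^12) = 1048576/1118481.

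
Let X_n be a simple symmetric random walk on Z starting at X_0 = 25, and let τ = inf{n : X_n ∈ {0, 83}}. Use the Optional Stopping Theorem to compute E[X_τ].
E[X_τ] = 25

X_n is a martingale and τ is a bounded-mean stopping time (indeed τ is finite a.s. with bounded expectation since the walk is in a bounded region). By the OST, E[X_τ] = E[X_0] = 25. Equivalently: E[X_τ] = 83 · P(hit 83 first) + 0 · P(hit 0 first) = 83 · (25/83) = 25.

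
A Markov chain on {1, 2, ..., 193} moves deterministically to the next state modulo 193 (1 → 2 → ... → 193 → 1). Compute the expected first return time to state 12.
E[T_12 | X_0 = 12] = 193

The chain cycles deterministically, so starting at state 12 it returns in exactly 193 steps. Equivalently, the stationary distribution is uniform π_j = 1/193 for every state j, so by Kac's formula E[T_12] = 1/π_12 = 193.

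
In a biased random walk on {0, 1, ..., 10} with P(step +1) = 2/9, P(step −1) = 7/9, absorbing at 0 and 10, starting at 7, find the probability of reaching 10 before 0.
P(hit 10 before 0) = (1 − (7/2)^7) / (1 − (7/2)^10) = 1317464/56494845

Let u_k denote P(reach 10 before 0 | start at k). Boundary: u_0 = 0, u_10 = 1. Recurrence: u_k = 2/9·u_{k+1} + 7/9·u_{k-1} for 1 ≤ k ≤ 9. Try u_k = A + B·r^k with r = q/p = (7/9)/(2/9) = 7/2. Substitution satisfies the recurrence; boundary conditions give:
  u_k = (1 − r^k) / (1 − r^N) = (1 − (7/2)^7) / (1 − (7/2)^10) = 1317464/56494845.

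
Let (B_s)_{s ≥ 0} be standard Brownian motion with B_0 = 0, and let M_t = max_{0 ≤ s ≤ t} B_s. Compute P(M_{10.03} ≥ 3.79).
P(M_{10.03} ≥ 3.79) = 2·P(B_{10.03} ≥ 3.79) = 2(1 − Φ(3.79/√10.03)) ≈ 0.2314

By the reflection principle for Brownian motion, P(M_t ≥ a) = 2 · P(B_t ≥ a) for a ≥ 0. Since B_t ~ N(0, t), P(B_t ≥ 3.79) = 1 − Φ(3.79/√t) = 1 − Φ(3.79/√10.03) = 1 − Φ(1.1967). So
  P(M_{10.03} ≥ 3.79) = 2(1 − Φ(1.1967)) ≈ 0.2314.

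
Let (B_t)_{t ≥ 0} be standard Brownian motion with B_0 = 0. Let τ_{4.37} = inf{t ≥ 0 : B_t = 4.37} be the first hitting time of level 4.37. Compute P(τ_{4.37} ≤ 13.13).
P(τ_{4.37} ≤ 13.13) = 2(1 − Φ(4.37/√13.13)) = 2(1 − Φ(1.2060)) ≈ 0.2278

By the reflection principle for standard BM, P(τ_b ≤ t) = 2 · P(B_t ≥ b). Since B_t ~ N(0, t), P(B_t ≥ 4.37) = 1 − Φ(4.37/√t) = 1 − Φ(4.37/√13.13) = 1 − Φ(1.2060) ≈ 0.11391. Doubling: P(τ_{4.37} ≤ 13.13) ≈ 2 · 0.11391 = 0.22782 ≈ 0.2278.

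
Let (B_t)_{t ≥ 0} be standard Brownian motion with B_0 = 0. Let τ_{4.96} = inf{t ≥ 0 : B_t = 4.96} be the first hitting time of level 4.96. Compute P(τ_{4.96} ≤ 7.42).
P(τ_{4.96} ≤ 7.42) = 2(1 − Φ(4.96/√7.42)) = 2(1 − Φ(1.8209)) ≈ 0.0686

By the reflection principle for standard BM, P(τ_b ≤ t) = 2 · P(B_t ≥ b). Since B_t ~ N(0, t), P(B_t ≥ 4.96) = 1 − Φ(4.96/√t) = 1 − Φ(4.96/√7.42) = 1 − Φ(1.8209) ≈ 0.03431. Doubling: P(τ_{4.96} ≤ 7.42) ≈ 2 · 0.03431 = 0.06862 ≈ 0.0686.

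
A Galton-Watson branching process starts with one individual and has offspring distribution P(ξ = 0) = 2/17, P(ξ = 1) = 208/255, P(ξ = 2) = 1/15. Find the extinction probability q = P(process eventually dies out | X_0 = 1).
q = 1

Mean offspring μ = 0·2/17 + 1·208/255 + 2·1/15 = 242/255 ≤ 1. For μ ≤ 1 with offspring not concentrated at 1, the Galton-Watson process goes extinct almost surely, so q = 1.
(Algebraic check: The pgf is f(s) = 2/17 + 208/255·s + 1/15·s². The extinction probability q is the smallest fixed point of f in [0, 1]. Setting s = f(s):
  1/15·s² + (208/255 − 1)·s + 2/17 = 0
  1/15·s² − (2/17 + 1/15)·s + 2/17 = 0
which factors as (s − 1)·(1/15·s − 2/17) = 0, giving roots s = 1 and s = (2/17)/(1/15) = 30/17. Since 30/17 ≥ 1, the smallest root in [0, 1] is s = 1.)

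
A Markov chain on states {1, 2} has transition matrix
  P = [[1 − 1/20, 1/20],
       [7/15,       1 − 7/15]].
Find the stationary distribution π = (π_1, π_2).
π_1 = 28/31, π_2 = 3/31

Solve πP = π with π_1 + π_2 = 1. From πP = π: π_1 · (1 − 1/20) + π_2 · 7/15 = π_1 ⇒ π_2 · 7/15 = π_1 · 1/20 ⇒ π_2/π_1 = (1/20)/(7/15) = 3/28. Together with π_1 + π_2 = 1:
  π_1 = (7/15)/(1/20 + 7/15) = (7/15)/(31/60) = 28/31,
  π_2 = (1/20)/(1/20 + 7/15) = (1/20)/(31/60) = 3/31.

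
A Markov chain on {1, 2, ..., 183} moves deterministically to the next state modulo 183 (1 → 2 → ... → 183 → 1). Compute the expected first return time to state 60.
E[T_60 | X_0 = 60] = 183

The chain cycles deterministically, so starting at state 60 it returns in exactly 183 steps. Equivalently, the stationary distribution is uniform π_j = 1/183 for every state j, so by Kac's formula E[T_60] = 1/π_60 = 183.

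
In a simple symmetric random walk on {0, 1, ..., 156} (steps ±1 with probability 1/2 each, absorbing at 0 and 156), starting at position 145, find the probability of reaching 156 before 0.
P(hit 156 before 0) = 145/156

Let u_k = P(hit 156 before 0 | start at k). Then u_0 = 0, u_156 = 1, and u_k = u_{k-1}/2 + u_{k+1}/2 for 1 ≤ k ≤ 155. This harmonic recurrence is solved by u_k = k/156, giving u_145 = 145/156.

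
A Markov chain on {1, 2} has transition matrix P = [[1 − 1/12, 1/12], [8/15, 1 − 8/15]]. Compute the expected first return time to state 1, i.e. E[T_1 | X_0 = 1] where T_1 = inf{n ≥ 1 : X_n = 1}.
E[T_1 | X_0 = 1] = 1/π_1 = 37/32

For an irreducible recurrent Markov chain with stationary distribution π, E[T_i | X_0 = i] = 1/π_i (Kac's formula). Here π_1 = (8/15)/(1/12 + 8/15) = (8/15)/(37/60) = 32/37, so E[T_1 | X_0 = 1] = 1/π_1 = (1/12 + 8/15)/(8/15) = (37/60)/(8/15) = 37/32.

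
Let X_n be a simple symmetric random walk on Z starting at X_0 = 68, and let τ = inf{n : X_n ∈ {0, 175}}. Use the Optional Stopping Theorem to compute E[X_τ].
E[X_τ] = 68

X_n is a martingale and τ is a bounded-mean stopping time (indeed τ is finite a.s. with bounded expectation since the walk is in a bounded region). By the OST, E[X_τ] = E[X_0] = 68. Equivalently: E[X_τ] = 175 · P(hit 175 first) + 0 · P(hit 0 first) = 175 · (68/175) = 68.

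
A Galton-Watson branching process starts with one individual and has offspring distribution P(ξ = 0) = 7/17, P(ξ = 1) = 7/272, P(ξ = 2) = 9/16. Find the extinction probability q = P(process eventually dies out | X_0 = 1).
q = 112/153

The pgf is f(s) = 7/17 + 7/272·s + 9/16·s². The extinction probability q is the smallest fixed point of f in [0, 1]. Setting s = f(s):
  9/16·s² + (7/272 − 1)·s + 7/17 = 0
  9/16·s² − (7/17 + 9/16)·s + 7/17 = 0
which factors as (s − 1)·(9/16·s − 7/17) = 0, giving roots s = 1 and s = (7/17)/(9/16) = 112/153.
Mean offspring μ = 7/272 + 2·9/16 = 313/272 > 1 (supercritical), so q < 1. The extinction probability is the smaller root: q = (7/17)/(9/16) = 112/153.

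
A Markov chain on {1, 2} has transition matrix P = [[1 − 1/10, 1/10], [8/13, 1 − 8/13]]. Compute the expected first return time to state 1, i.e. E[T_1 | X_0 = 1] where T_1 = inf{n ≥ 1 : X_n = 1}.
E[T_1 | X_0 = 1] = 1/π_1 = 93/80

For an irreducible recurrent Markov chain with stationary distribution π, E[T_i | X_0 = i] = 1/π_i (Kac's formula). Here π_1 = (8/13)/(1/10 + 8/13) = (8/13)/(93/130) = 80/93, so E[T_1 | X_0 = 1] = 1/π_1 = (1/10 + 8/13)/(8/13) = (93/130)/(8/13) = 93/80.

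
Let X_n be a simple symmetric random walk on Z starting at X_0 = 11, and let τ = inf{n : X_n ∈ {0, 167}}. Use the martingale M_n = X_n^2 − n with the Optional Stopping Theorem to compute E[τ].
E[τ] = 1716

M_n = X_n^2 − n is a martingale (since E[X_{n+1}^2 | F_n] = X_n^2 + 1). By OST (τ has finite mean in a bounded region), E[M_τ] = E[M_0] = X_0^2 − 0 = 11^2 = 121. Also E[M_τ] = E[X_τ^2] − E[τ]. The walk exits at 0 or 167, with P(hit 167 first) = 11/167, so E[X_τ^2] = 167^2 · 11/167 + 0 = 1837. Thus E[τ] = E[X_τ^2] − E[M_τ] = 1837 − 121 = 1716 = 11(167 − 11) = 1716.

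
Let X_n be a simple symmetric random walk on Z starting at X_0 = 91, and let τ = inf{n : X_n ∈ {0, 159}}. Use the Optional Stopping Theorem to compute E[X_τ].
E[X_τ] = 91

X_n is a martingale and τ is a bounded-mean stopping time (indeed τ is finite a.s. with bounded expectation since the walk is in a bounded region). By the OST, E[X_τ] = E[X_0] = 91. Equivalently: E[X_τ] = 159 · P(hit 159 first) + 0 · P(hit 0 first) = 159 · (91/159) = 91.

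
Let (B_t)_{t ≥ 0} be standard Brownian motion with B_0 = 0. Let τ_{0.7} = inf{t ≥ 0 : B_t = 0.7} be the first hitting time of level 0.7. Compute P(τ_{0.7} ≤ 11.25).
P(τ_{0.7} ≤ 11.25) = 2(1 − Φ(0.7/√11.25)) = 2(1 − Φ(0.2087)) ≈ 0.8347

By the reflection principle for standard BM, P(τ_b ≤ t) = 2 · P(B_t ≥ b). Since B_t ~ N(0, t), P(B_t ≥ 0.7) = 1 − Φ(0.7/√t) = 1 − Φ(0.7/√11.25) = 1 − Φ(0.2087) ≈ 0.41734. Doubling: P(τ_{0.7} ≤ 11.25) ≈ 2 · 0.41734 = 0.83468 ≈ 0.8347.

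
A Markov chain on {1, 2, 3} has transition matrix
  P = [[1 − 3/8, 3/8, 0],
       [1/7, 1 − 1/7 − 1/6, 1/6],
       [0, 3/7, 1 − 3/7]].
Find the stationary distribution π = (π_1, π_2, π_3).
π = (48/223, 126/223, 49/223)

This is a birth-death chain on three states, which satisfies detailed balance: π_1 · P_{12} = π_2 · P_{21} and π_2 · P_{23} = π_3 · P_{32}.
From π_1 · 3/8 = π_2 · 1/7: π_2/π_1 = (3/8)/(1/7) = 21/8.
From π_2 · 1/6 = π_3 · 3/7: π_3/π_2 = (1/6)/(3/7) = 7/18.
Take π_1 proportional to 1; then unnormalized π = (1, 21/8, 49/48). Normalize by dividing by the sum 223/48:
  π = (48/223, 126/223, 49/223).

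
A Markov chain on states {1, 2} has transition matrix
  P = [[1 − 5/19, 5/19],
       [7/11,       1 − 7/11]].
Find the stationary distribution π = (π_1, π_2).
π_1 = 133/188, π_2 = 55/188

Solve πP = π with π_1 + π_2 = 1. From πP = π: π_1 · (1 − 5/19) + π_2 · 7/11 = π_1 ⇒ π_2 · 7/11 = π_1 · 5/19 ⇒ π_2/π_1 = (5/19)/(7/11) = 55/133. Together with π_1 + π_2 = 1:
  π_1 = (7/11)/(5/19 + 7/11) = (7/11)/(188/209) = 133/188,
  π_2 = (5/19)/(5/19 + 7/11) = (5/19)/(188/209) = 55/188.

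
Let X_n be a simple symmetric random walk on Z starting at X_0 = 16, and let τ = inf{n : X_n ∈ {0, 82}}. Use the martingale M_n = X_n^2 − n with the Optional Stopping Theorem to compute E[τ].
E[τ] = 1056

M_n = X_n^2 − n is a martingale (since E[X_{n+1}^2 | F_n] = X_n^2 + 1). By OST (τ has finite mean in a bounded region), E[M_τ] = E[M_0] = X_0^2 − 0 = 16^2 = 256. Also E[M_τ] = E[X_τ^2] − E[τ]. The walk exits at 0 or 82, with P(hit 82 first) = 16/82, so E[X_τ^2] = 82^2 · 16/82 + 0 = 1312. Thus E[τ] = E[X_τ^2] − E[M_τ] = 1312 − 256 = 1056 = 16(82 − 16) = 1056.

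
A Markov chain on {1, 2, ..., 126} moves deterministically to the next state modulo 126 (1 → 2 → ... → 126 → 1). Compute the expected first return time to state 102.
E[T_102 | X_0 = 102] = 126

The chain cycles deterministically, so starting at state 102 it returns in exactly 126 steps. Equivalently, the stationary distribution is uniform π_j = 1/126 for every state j, so by Kac's formula E[T_102] = 1/π_102 = 126.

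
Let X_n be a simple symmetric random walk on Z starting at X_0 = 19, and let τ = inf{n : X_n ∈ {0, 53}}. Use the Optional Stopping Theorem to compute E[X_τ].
E[X_τ] = 19

X_n is a martingale and τ is a bounded-mean stopping time (indeed τ is finite a.s. with bounded expectation since the walk is in a bounded region). By the OST, E[X_τ] = E[X_0] = 19. Equivalently: E[X_τ] = 53 · P(hit 53 first) + 0 · P(hit 0 first) = 53 · (19/53) = 19.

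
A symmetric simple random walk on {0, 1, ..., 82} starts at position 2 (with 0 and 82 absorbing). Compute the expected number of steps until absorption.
E[τ | X_0 = 2] = 160

Let v_k = E[τ | X_0 = k]. Boundary: v_0 = v_82 = 0. Recurrence: v_k = 1 + (v_{k-1} + v_{k+1})/2 for 1 ≤ k ≤ 81. The particular solution to v_k − (v_{k-1} + v_{k+1})/2 = 1 is v_k = −k^2. Adding homogeneous solution A + B k and matching boundaries gives v_k = k (82 − k). Substituting k = 2: v_2 = 2 · 80 = 160.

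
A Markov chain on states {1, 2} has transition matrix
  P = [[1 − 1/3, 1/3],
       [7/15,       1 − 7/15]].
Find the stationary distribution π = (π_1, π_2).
π_1 = 7/12, π_2 = 5/12

Solve πP = π with π_1 + π_2 = 1. From πP = π: π_1 · (1 − 1/3) + π_2 · 7/15 = π_1 ⇒ π_2 · 7/15 = π_1 · 1/3 ⇒ π_2/π_1 = (1/3)/(7/15) = 5/7. Together with π_1 + π_2 = 1:
  π_1 = (7/15)/(1/3 + 7/15) = (7/15)/(4/5) = 7/12,
  π_2 = (1/3)/(1/3 + 7/15) = (1/3)/(4/5) = 5/12.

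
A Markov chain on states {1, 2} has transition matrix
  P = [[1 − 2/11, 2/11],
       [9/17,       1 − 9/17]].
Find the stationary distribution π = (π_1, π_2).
π_1 = 99/133, π_2 = 34/133

Solve πP = π with π_1 + π_2 = 1. From πP = π: π_1 · (1 − 2/11) + π_2 · 9/17 = π_1 ⇒ π_2 · 9/17 = π_1 · 2/11 ⇒ π_2/π_1 = (2/11)/(9/17) = 34/99. Together with π_1 + π_2 = 1:
  π_1 = (9/17)/(2/11 + 9/17) = (9/17)/(133/187) = 99/133,
  π_2 = (2/11)/(2/11 + 9/17) = (2/11)/(133/187) = 34/133.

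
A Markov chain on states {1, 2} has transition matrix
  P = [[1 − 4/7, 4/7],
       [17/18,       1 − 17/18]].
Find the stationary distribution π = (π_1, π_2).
π_1 = 119/191, π_2 = 72/191

Solve πP = π with π_1 + π_2 = 1. From πP = π: π_1 · (1 − 4/7) + π_2 · 17/18 = π_1 ⇒ π_2 · 17/18 = π_1 · 4/7 ⇒ π_2/π_1 = (4/7)/(17/18) = 72/119. Together with π_1 + π_2 = 1:
  π_1 = (17/18)/(4/7 + 17/18) = (17/18)/(191/126) = 119/191,
  π_2 = (4/7)/(4/7 + 17/18) = (4/7)/(191/126) = 72/191.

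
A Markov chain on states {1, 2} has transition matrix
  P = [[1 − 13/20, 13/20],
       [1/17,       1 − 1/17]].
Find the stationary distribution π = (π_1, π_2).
π_1 = 20/241, π_2 = 221/241

Solve πP = π with π_1 + π_2 = 1. From πP = π: π_1 · (1 − 13/20) + π_2 · 1/17 = π_1 ⇒ π_2 · 1/17 = π_1 · 13/20 ⇒ π_2/π_1 = (13/20)/(1/17) = 221/20. Together with π_1 + π_2 = 1:
  π_1 = (1/17)/(13/20 + 1/17) = (1/17)/(241/340) = 20/241,
  π_2 = (13/20)/(13/20 + 1/17) = (13/20)/(241/340) = 221/241.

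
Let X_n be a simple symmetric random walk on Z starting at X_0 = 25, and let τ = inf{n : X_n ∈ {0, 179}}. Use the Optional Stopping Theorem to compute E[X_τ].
E[X_τ] = 25

X_n is a martingale and τ is a bounded-mean stopping time (indeed τ is finite a.s. with bounded expectation since the walk is in a bounded region). By the OST, E[X_τ] = E[X_0] = 25. Equivalently: E[X_τ] = 179 · P(hit 179 first) + 0 · P(hit 0 first) = 179 · (25/179) = 25.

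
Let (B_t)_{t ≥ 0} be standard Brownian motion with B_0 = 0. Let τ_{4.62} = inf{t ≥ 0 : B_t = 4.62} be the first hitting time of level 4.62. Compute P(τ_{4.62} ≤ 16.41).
P(τ_{4.62} ≤ 16.41) = 2(1 − Φ(4.62/√16.41)) = 2(1 − Φ(1.1405)) ≈ 0.2541

By the reflection principle for standard BM, P(τ_b ≤ t) = 2 · P(B_t ≥ b). Since B_t ~ N(0, t), P(B_t ≥ 4.62) = 1 − Φ(4.62/√t) = 1 − Φ(4.62/√16.41) = 1 − Φ(1.1405) ≈ 0.12704. Doubling: P(τ_{4.62} ≤ 16.41) ≈ 2 · 0.12704 = 0.25408 ≈ 0.2541.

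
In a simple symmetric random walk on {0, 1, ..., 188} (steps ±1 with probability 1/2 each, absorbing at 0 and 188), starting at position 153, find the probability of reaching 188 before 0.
P(hit 188 before 0) = 153/188

Let u_k = P(hit 188 before 0 | start at k). Then u_0 = 0, u_188 = 1, and u_k = u_{k-1}/2 + u_{k+1}/2 for 1 ≤ k ≤ 187. This harmonic recurrence is solved by u_k = k/188, giving u_153 = 153/188.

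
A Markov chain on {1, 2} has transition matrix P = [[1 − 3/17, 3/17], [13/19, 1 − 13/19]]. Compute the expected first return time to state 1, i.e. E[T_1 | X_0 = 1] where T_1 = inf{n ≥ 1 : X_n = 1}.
E[T_1 | X_0 = 1] = 1/π_1 = 278/221

For an irreducible recurrent Markov chain with stationary distribution π, E[T_i | X_0 = i] = 1/π_i (Kac's formula). Here π_1 = (13/19)/(3/17 + 13/19) = (13/19)/(278/323) = 221/278, so E[T_1 | X_0 = 1] = 1/π_1 = (3/17 + 13/19)/(13/19) = (278/323)/(13/19) = 278/221.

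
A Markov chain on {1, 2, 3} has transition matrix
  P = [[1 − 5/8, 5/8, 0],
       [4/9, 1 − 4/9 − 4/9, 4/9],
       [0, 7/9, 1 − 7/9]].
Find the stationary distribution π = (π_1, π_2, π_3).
π = (224/719, 315/719, 180/719)

This is a birth-death chain on three states, which satisfies detailed balance: π_1 · P_{12} = π_2 · P_{21} and π_2 · P_{23} = π_3 · P_{32}.
From π_1 · 5/8 = π_2 · 4/9: π_2/π_1 = (5/8)/(4/9) = 45/32.
From π_2 · 4/9 = π_3 · 7/9: π_3/π_2 = (4/9)/(7/9) = 4/7.
Take π_1 proportional to 1; then unnormalized π = (1, 45/32, 45/56). Normalize by dividing by the sum 719/224:
  π = (224/719, 315/719, 180/719).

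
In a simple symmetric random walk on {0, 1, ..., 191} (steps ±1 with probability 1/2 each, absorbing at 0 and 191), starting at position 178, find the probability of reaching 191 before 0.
P(hit 191 before 0) = 178/191

Let u_k = P(hit 191 before 0 | start at k). Then u_0 = 0, u_191 = 1, and u_k = u_{k-1}/2 + u_{k+1}/2 for 1 ≤ k ≤ 190. This harmonic recurrence is solved by u_k = k/191, giving u_178 = 178/191.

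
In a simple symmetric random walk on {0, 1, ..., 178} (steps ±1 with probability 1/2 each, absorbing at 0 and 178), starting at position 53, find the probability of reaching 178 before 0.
P(hit 178 before 0) = 53/178

Let u_k = P(hit 178 before 0 | start at k). Then u_0 = 0, u_178 = 1, and u_k = u_{k-1}/2 + u_{k+1}/2 for 1 ≤ k ≤ 177. This harmonic recurrence is solved by u_k = k/178, giving u_53 = 53/178.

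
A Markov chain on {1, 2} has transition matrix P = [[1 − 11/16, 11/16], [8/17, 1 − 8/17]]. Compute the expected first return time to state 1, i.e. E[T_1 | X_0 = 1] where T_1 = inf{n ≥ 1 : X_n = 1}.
E[T_1 | X_0 = 1] = 1/π_1 = 315/128

For an irreducible recurrent Markov chain with stationary distribution π, E[T_i | X_0 = i] = 1/π_i (Kac's formula). Here π_1 = (8/17)/(11/16 + 8/17) = (8/17)/(315/272) = 128/315, so E[T_1 | X_0 = 1] = 1/π_1 = (11/16 + 8/17)/(8/17) = (315/272)/(8/17) = 315/128.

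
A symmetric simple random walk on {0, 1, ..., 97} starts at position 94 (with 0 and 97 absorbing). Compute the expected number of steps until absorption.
E[τ | X_0 = 94] = 282

Let v_k = E[τ | X_0 = k]. Boundary: v_0 = v_97 = 0. Recurrence: v_k = 1 + (v_{k-1} + v_{k+1})/2 for 1 ≤ k ≤ 96. The particular solution to v_k − (v_{k-1} + v_{k+1})/2 = 1 is v_k = −k^2. Adding homogeneous solution A + B k and matching boundaries gives v_k = k (97 − k). Substituting k = 94: v_94 = 94 · 3 = 282.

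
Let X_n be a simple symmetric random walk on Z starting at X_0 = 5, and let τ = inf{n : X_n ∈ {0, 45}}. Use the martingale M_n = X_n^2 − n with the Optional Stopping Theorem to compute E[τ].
E[τ] = 200

M_n = X_n^2 − n is a martingale (since E[X_{n+1}^2 | F_n] = X_n^2 + 1). By OST (τ has finite mean in a bounded region), E[M_τ] = E[M_0] = X_0^2 − 0 = 5^2 = 25. Also E[M_τ] = E[X_τ^2] − E[τ]. The walk exits at 0 or 45, with P(hit 45 first) = 5/45, so E[X_τ^2] = 45^2 · 5/45 + 0 = 225. Thus E[τ] = E[X_τ^2] − E[M_τ] = 225 − 25 = 200 = 5(45 − 5) = 200.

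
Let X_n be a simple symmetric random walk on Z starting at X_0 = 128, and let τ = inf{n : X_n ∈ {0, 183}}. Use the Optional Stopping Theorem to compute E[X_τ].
E[X_τ] = 128

X_n is a martingale and τ is a bounded-mean stopping time (indeed τ is finite a.s. with bounded expectation since the walk is in a bounded region). By the OST, E[X_τ] = E[X_0] = 128. Equivalently: E[X_τ] = 183 · P(hit 183 first) + 0 · P(hit 0 first) = 183 · (128/183) = 128.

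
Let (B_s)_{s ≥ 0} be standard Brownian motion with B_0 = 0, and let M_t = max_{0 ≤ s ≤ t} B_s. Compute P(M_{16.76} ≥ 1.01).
P(M_{16.76} ≥ 1.01) = 2·P(B_{16.76} ≥ 1.01) = 2(1 − Φ(1.01/√16.76)) ≈ 0.8051

By the reflection principle for Brownian motion, P(M_t ≥ a) = 2 · P(B_t ≥ a) for a ≥ 0. Since B_t ~ N(0, t), P(B_t ≥ 1.01) = 1 − Φ(1.01/√t) = 1 − Φ(1.01/√16.76) = 1 − Φ(0.2467). So
  P(M_{16.76} ≥ 1.01) = 2(1 − Φ(0.2467)) ≈ 0.8051.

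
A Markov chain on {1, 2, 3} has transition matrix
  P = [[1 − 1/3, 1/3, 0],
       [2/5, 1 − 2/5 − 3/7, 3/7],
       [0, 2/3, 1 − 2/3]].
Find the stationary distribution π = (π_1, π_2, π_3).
π = (84/199, 70/199, 45/199)

This is a birth-death chain on three states, which satisfies detailed balance: π_1 · P_{12} = π_2 · P_{21} and π_2 · P_{23} = π_3 · P_{32}.
From π_1 · 1/3 = π_2 · 2/5: π_2/π_1 = (1/3)/(2/5) = 5/6.
From π_2 · 3/7 = π_3 · 2/3: π_3/π_2 = (3/7)/(2/3) = 9/14.
Take π_1 proportional to 1; then unnormalized π = (1, 5/6, 15/28). Normalize by dividing by the sum 199/84:
  π = (84/199, 70/199, 45/199).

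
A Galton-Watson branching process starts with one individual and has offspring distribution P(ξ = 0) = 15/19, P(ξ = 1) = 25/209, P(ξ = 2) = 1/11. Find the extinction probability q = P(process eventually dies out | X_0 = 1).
q = 1

Mean offspring μ = 0·15/19 + 1·25/209 + 2·1/11 = 63/209 ≤ 1. For μ ≤ 1 with offspring not concentrated at 1, the Galton-Watson process goes extinct almost surely, so q = 1.
(Algebraic check: The pgf is f(s) = 15/19 + 25/209·s + 1/11·s². The extinction probability q is the smallest fixed point of f in [0, 1]. Setting s = f(s):
  1/11·s² + (25/209 − 1)·s + 15/19 = 0
  1/11·s² − (15/19 + 1/11)·s + 15/19 = 0
which factors as (s − 1)·(1/11·s − 15/19) = 0, giving roots s = 1 and s = (15/19)/(1/11) = 165/19. Since 165/19 ≥ 1, the smallest root in [0, 1] is s = 1.)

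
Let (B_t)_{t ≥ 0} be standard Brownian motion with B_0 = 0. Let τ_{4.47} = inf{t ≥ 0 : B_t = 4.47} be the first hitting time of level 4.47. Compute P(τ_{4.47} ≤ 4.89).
P(τ_{4.47} ≤ 4.89) = 2(1 − Φ(4.47/√4.89)) = 2(1 − Φ(2.0214)) ≈ 0.0432

By the reflection principle for standard BM, P(τ_b ≤ t) = 2 · P(B_t ≥ b). Since B_t ~ N(0, t), P(B_t ≥ 4.47) = 1 − Φ(4.47/√t) = 1 − Φ(4.47/√4.89) = 1 − Φ(2.0214) ≈ 0.02162. Doubling: P(τ_{4.47} ≤ 4.89) ≈ 2 · 0.02162 = 0.04324 ≈ 0.0432.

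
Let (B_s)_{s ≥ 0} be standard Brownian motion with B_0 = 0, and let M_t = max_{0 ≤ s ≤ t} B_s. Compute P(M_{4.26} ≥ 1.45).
P(M_{4.26} ≥ 1.45) = 2·P(B_{4.26} ≥ 1.45) = 2(1 − Φ(1.45/√4.26)) ≈ 0.4824

By the reflection principle for Brownian motion, P(M_t ≥ a) = 2 · P(B_t ≥ a) for a ≥ 0. Since B_t ~ N(0, t), P(B_t ≥ 1.45) = 1 − Φ(1.45/√t) = 1 − Φ(1.45/√4.26) = 1 − Φ(0.7025). So
  P(M_{4.26} ≥ 1.45) = 2(1 − Φ(0.7025)) ≈ 0.4824.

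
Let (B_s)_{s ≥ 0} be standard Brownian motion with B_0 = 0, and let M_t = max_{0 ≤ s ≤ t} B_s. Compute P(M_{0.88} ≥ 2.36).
P(M_{0.88} ≥ 2.36) = 2·P(B_{0.88} ≥ 2.36) = 2(1 − Φ(2.36/√0.88)) ≈ 0.0119

By the reflection principle for Brownian motion, P(M_t ≥ a) = 2 · P(B_t ≥ a) for a ≥ 0. Since B_t ~ N(0, t), P(B_t ≥ 2.36) = 1 − Φ(2.36/√t) = 1 − Φ(2.36/√0.88) = 1 − Φ(2.5158). So
  P(M_{0.88} ≥ 2.36) = 2(1 − Φ(2.5158)) ≈ 0.0119.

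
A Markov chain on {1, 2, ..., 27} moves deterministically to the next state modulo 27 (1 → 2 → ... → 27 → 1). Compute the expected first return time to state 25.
E[T_25 | X_0 = 25] = 27

The chain cycles deterministically, so starting at state 25 it returns in exactly 27 steps. Equivalently, the stationary distribution is uniform π_j = 1/27 for every state j, so by Kac's formula E[T_25] = 1/π_25 = 27.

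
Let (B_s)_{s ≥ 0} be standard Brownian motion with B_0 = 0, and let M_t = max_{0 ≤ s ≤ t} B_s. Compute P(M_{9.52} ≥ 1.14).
P(M_{9.52} ≥ 1.14) = 2·P(B_{9.52} ≥ 1.14) = 2(1 − Φ(1.14/√9.52)) ≈ 0.7118

By the reflection principle for Brownian motion, P(M_t ≥ a) = 2 · P(B_t ≥ a) for a ≥ 0. Since B_t ~ N(0, t), P(B_t ≥ 1.14) = 1 − Φ(1.14/√t) = 1 − Φ(1.14/√9.52) = 1 − Φ(0.3695). So
  P(M_{9.52} ≥ 1.14) = 2(1 − Φ(0.3695)) ≈ 0.7118.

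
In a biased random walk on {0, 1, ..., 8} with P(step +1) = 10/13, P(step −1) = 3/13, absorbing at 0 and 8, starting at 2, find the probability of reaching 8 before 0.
P(hit 8 before 0) = (1 − (3/10)^2) / (1 − (3/10)^8) = 1000000/1098829

Let u_k denote P(reach 8 before 0 | start at k). Boundary: u_0 = 0, u_8 = 1. Recurrence: u_k = 10/13·u_{k+1} + 3/13·u_{k-1} for 1 ≤ k ≤ 7. Try u_k = A + B·r^k with r = q/p = (3/13)/(10/13) = 3/10. Substitution satisfies the recurrence; boundary conditions give:
  u_k = (1 − r^k) / (1 − r^N) = (1 − (3/10)^2) / (1 − (3/10)^8) = 1000000/1098829.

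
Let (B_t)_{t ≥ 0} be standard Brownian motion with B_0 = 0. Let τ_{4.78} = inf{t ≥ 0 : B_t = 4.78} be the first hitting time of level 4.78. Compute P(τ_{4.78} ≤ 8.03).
P(τ_{4.78} ≤ 8.03) = 2(1 − Φ(4.78/√8.03)) = 2(1 − Φ(1.6868)) ≈ 0.0916

By the reflection principle for standard BM, P(τ_b ≤ t) = 2 · P(B_t ≥ b). Since B_t ~ N(0, t), P(B_t ≥ 4.78) = 1 − Φ(4.78/√t) = 1 − Φ(4.78/√8.03) = 1 − Φ(1.6868) ≈ 0.04582. Doubling: P(τ_{4.78} ≤ 8.03) ≈ 2 · 0.04582 = 0.09164 ≈ 0.0916.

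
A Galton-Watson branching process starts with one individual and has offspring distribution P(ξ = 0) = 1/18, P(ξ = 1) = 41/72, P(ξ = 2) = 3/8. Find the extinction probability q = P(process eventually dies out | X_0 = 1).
q = 4/27

The pgf is f(s) = 1/18 + 41/72·s + 3/8·s². The extinction probability q is the smallest fixed point of f in [0, 1]. Setting s = f(s):
  3/8·s² + (41/72 − 1)·s + 1/18 = 0
  3/8·s² − (1/18 + 3/8)·s + 1/18 = 0
which factors as (s − 1)·(3/8·s − 1/18) = 0, giving roots s = 1 and s = (1/18)/(3/8) = 4/27.
Mean offspring μ = 41/72 + 2·3/8 = 95/72 > 1 (supercritical), so q < 1. The extinction probability is the smaller root: q = (1/18)/(3/8) = 4/27.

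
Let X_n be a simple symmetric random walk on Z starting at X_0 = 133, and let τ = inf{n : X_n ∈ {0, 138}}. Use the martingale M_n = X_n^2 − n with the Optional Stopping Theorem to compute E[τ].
E[τ] = 665

M_n = X_n^2 − n is a martingale (since E[X_{n+1}^2 | F_n] = X_n^2 + 1). By OST (τ has finite mean in a bounded region), E[M_τ] = E[M_0] = X_0^2 − 0 = 133^2 = 17689. Also E[M_τ] = E[X_τ^2] − E[τ]. The walk exits at 0 or 138, with P(hit 138 first) = 133/138, so E[X_τ^2] = 138^2 · 133/138 + 0 = 18354. Thus E[τ] = E[X_τ^2] − E[M_τ] = 18354 − 17689 = 665 = 133(138 − 133) = 665.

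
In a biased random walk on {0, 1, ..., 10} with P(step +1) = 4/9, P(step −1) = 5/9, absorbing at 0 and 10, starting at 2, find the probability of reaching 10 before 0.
P(hit 10 before 0) = (1 − (5/4)^2) / (1 − (5/4)^10) = 65536/968561

Let u_k denote P(reach 10 before 0 | start at k). Boundary: u_0 = 0, u_10 = 1. Recurrence: u_k = 4/9·u_{k+1} + 5/9·u_{k-1} for 1 ≤ k ≤ 9. Try u_k = A + B·r^k with r = q/p = (5/9)/(4/9) = 5/4. Substitution satisfies the recurrence; boundary conditions give:
  u_k = (1 − r^k) / (1 − r^N) = (1 − (5/4)^2) / (1 − (5/4)^10) = 65536/968561.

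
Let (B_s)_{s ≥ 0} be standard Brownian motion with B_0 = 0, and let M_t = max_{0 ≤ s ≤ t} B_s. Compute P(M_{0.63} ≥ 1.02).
P(M_{0.63} ≥ 1.02) = 2·P(B_{0.63} ≥ 1.02) = 2(1 − Φ(1.02/√0.63)) ≈ 0.1988

By the reflection principle for Brownian motion, P(M_t ≥ a) = 2 · P(B_t ≥ a) for a ≥ 0. Since B_t ~ N(0, t), P(B_t ≥ 1.02) = 1 − Φ(1.02/√t) = 1 − Φ(1.02/√0.63) = 1 − Φ(1.2851). So
  P(M_{0.63} ≥ 1.02) = 2(1 − Φ(1.2851)) ≈ 0.1988.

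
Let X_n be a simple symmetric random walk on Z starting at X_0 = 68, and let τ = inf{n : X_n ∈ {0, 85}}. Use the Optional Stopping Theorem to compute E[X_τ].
E[X_τ] = 68

X_n is a martingale and τ is a bounded-mean stopping time (indeed τ is finite a.s. with bounded expectation since the walk is in a bounded region). By the OST, E[X_τ] = E[X_0] = 68. Equivalently: E[X_τ] = 85 · P(hit 85 first) + 0 · P(hit 0 first) = 85 · (68/85) = 68.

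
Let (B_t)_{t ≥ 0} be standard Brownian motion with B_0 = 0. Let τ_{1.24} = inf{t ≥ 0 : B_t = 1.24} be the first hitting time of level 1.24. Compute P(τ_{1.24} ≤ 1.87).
P(τ_{1.24} ≤ 1.87) = 2(1 − Φ(1.24/√1.87)) = 2(1 − Φ(0.9068)) ≈ 0.3645

By the reflection principle for standard BM, P(τ_b ≤ t) = 2 · P(B_t ≥ b). Since B_t ~ N(0, t), P(B_t ≥ 1.24) = 1 − Φ(1.24/√t) = 1 − Φ(1.24/√1.87) = 1 − Φ(0.9068) ≈ 0.18226. Doubling: P(τ_{1.24} ≤ 1.87) ≈ 2 · 0.18226 = 0.36452 ≈ 0.3645.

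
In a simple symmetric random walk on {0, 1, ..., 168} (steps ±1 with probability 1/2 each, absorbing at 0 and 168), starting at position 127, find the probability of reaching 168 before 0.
P(hit 168 before 0) = 127/168

Let u_k = P(hit 168 before 0 | start at k). Then u_0 = 0, u_168 = 1, and u_k = u_{k-1}/2 + u_{k+1}/2 for 1 ≤ k ≤ 167. This harmonic recurrence is solved by u_k = k/168, giving u_127 = 127/168.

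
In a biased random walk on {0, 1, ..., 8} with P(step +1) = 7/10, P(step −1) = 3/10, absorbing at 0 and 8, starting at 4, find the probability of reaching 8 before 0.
P(hit 8 before 0) = (1 − (3/7)^4) / (1 − (3/7)^8) = 2401/2482

Let u_k denote P(reach 8 before 0 | start at k). Boundary: u_0 = 0, u_8 = 1. Recurrence: u_k = 7/10·u_{k+1} + 3/10·u_{k-1} for 1 ≤ k ≤ 7. Try u_k = A + B·r^k with r = q/p = (3/10)/(7/10) = 3/7. Substitution satisfies the recurrence; boundary conditions give:
  u_k = (1 − r^k) / (1 − r^N) = (1 − (3/7)^4) / (1 − (3/7)^8) = 2401/2482.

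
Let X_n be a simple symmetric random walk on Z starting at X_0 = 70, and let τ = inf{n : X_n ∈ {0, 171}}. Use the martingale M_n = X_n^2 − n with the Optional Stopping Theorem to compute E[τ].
E[τ] = 7070

M_n = X_n^2 − n is a martingale (since E[X_{n+1}^2 | F_n] = X_n^2 + 1). By OST (τ has finite mean in a bounded region), E[M_τ] = E[M_0] = X_0^2 − 0 = 70^2 = 4900. Also E[M_τ] = E[X_τ^2] − E[τ]. The walk exits at 0 or 171, with P(hit 171 first) = 70/171, so E[X_τ^2] = 171^2 · 70/171 + 0 = 11970. Thus E[τ] = E[X_τ^2] − E[M_τ] = 11970 − 4900 = 7070 = 70(171 − 70) = 7070.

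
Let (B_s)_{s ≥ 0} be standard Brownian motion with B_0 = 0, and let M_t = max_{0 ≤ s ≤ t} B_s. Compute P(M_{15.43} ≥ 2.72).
P(M_{15.43} ≥ 2.72) = 2·P(B_{15.43} ≥ 2.72) = 2(1 − Φ(2.72/√15.43)) ≈ 0.4887

By the reflection principle for Brownian motion, P(M_t ≥ a) = 2 · P(B_t ≥ a) for a ≥ 0. Since B_t ~ N(0, t), P(B_t ≥ 2.72) = 1 − Φ(2.72/√t) = 1 − Φ(2.72/√15.43) = 1 − Φ(0.6924). So
  P(M_{15.43} ≥ 2.72) = 2(1 − Φ(0.6924)) ≈ 0.4887.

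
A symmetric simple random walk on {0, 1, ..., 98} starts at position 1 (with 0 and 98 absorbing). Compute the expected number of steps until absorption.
E[τ | X_0 = 1] = 97

Let v_k = E[τ | X_0 = k]. Boundary: v_0 = v_98 = 0. Recurrence: v_k = 1 + (v_{k-1} + v_{k+1})/2 for 1 ≤ k ≤ 97. The particular solution to v_k − (v_{k-1} + v_{k+1})/2 = 1 is v_k = −k^2. Adding homogeneous solution A + B k and matching boundaries gives v_k = k (98 − k). Substituting k = 1: v_1 = 1 · 97 = 97.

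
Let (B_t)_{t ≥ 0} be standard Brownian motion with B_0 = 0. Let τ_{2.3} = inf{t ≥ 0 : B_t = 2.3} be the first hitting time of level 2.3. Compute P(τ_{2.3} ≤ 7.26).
P(τ_{2.3} ≤ 7.26) = 2(1 − Φ(2.3/√7.26)) = 2(1 − Φ(0.8536)) ≈ 0.3933

By the reflection principle for standard BM, P(τ_b ≤ t) = 2 · P(B_t ≥ b). Since B_t ~ N(0, t), P(B_t ≥ 2.3) = 1 − Φ(2.3/√t) = 1 − Φ(2.3/√7.26) = 1 − Φ(0.8536) ≈ 0.19666. Doubling: P(τ_{2.3} ≤ 7.26) ≈ 2 · 0.19666 = 0.39332 ≈ 0.3933.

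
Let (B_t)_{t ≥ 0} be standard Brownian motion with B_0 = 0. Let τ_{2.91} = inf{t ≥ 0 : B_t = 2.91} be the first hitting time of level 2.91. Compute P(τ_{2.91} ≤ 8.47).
P(τ_{2.91} ≤ 8.47) = 2(1 − Φ(2.91/√8.47)) = 2(1 − Φ(0.9999)) ≈ 0.3174

By the reflection principle for standard BM, P(τ_b ≤ t) = 2 · P(B_t ≥ b). Since B_t ~ N(0, t), P(B_t ≥ 2.91) = 1 − Φ(2.91/√t) = 1 − Φ(2.91/√8.47) = 1 − Φ(0.9999) ≈ 0.15868. Doubling: P(τ_{2.91} ≤ 8.47) ≈ 2 · 0.15868 = 0.31736 ≈ 0.3174.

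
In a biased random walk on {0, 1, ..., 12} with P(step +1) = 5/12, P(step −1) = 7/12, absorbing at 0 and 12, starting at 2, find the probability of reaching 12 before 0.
P(hit 12 before 0) = (1 − (7/5)^2) / (1 − (7/5)^12) = 9765625/566547774

Let u_k denote P(reach 12 before 0 | start at k). Boundary: u_0 = 0, u_12 = 1. Recurrence: u_k = 5/12·u_{k+1} + 7/12·u_{k-1} for 1 ≤ k ≤ 11. Try u_k = A + B·r^k with r = q/p = (7/12)/(5/12) = 7/5. Substitution satisfies the recurrence; boundary conditions give:
  u_k = (1 − r^k) / (1 − r^N) = (1 − (7/5)^2) / (1 − (7/5)^12) = 9765625/566547774.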